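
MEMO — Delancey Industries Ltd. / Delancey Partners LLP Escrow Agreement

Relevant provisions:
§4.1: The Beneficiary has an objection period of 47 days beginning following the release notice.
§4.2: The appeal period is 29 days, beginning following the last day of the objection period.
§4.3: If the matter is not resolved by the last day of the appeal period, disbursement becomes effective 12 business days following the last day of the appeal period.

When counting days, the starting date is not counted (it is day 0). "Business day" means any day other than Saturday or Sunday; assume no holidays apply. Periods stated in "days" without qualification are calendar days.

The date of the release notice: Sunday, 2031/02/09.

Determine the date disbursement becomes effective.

The last day of the objection period: 47 calendar days after 2031/02/09 is 2031/03/28.
Adding 29 calendar days to 2031/03/28 gives 2031/04/26, which is the last day of the appeal period.
The date disbursement becomes effective: counting 12 business days from Saturday, 2031/04/26 (Apr 28, Apr 29, Apr 30, May 1, …, May 9, May 12, May 13, skipping weekends) reaches Tuesday, 2031/05/13.

2031/05/13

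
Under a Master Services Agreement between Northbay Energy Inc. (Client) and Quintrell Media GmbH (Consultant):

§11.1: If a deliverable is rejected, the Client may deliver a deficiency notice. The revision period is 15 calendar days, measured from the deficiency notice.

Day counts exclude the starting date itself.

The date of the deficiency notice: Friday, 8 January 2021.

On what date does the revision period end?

The last day of the revision period: 8 January 2021 + 15 days = 23 January 2021.

23 January 2021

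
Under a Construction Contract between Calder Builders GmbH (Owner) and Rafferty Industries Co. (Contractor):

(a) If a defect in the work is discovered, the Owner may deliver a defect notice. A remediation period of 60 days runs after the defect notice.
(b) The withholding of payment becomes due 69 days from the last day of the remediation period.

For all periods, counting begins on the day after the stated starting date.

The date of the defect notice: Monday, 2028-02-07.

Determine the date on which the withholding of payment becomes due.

Adding 60 calendar days to 2028-02-07 gives 2028-04-07, which is the last day of the remediation period.
The date on which the withholding of payment becomes due: 69 calendar days after 2028-04-07 is 2028-06-15.

2028-06-15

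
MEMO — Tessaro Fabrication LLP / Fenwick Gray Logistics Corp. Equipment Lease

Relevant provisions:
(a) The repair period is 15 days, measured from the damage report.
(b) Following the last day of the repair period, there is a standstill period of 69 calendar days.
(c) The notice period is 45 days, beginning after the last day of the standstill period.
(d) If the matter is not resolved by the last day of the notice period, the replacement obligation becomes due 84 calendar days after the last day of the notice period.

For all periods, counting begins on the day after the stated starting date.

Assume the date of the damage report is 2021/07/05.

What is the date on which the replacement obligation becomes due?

2022/02/03

The last day of the repair period: 2021/07/05 + 15 days = 2021/07/20.
The last day of the standstill period: 2021/07/20 + 69 days = 2021/09/27.
The last day of the notice period: 45 calendar days after 2021/09/27 is 2021/11/11.
The date on which the replacement obligation becomes due: 84 calendar days after 2021/11/11 is 2022/02/03.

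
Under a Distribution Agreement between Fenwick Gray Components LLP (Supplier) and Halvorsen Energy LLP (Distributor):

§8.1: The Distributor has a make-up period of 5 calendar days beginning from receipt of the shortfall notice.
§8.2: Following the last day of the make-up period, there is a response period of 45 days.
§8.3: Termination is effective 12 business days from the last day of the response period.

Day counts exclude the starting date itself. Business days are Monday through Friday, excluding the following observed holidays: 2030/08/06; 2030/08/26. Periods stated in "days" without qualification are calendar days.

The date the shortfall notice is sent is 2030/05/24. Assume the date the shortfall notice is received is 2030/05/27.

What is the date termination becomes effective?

2030/08/01

Adding 5 calendar days to 2030/05/27 gives 2030/06/01, which is the last day of the make-up period.
The last day of the response period: 45 calendar days after 2030/06/01 is 2030/07/16.
The date termination becomes effective: counting 12 business days from Tuesday, 2030/07/16 (Jul 17, Jul 18, Jul 19, Jul 22, …, Jul 30, Jul 31, Aug 1, skipping weekends) reaches Thursday, 2030/08/01.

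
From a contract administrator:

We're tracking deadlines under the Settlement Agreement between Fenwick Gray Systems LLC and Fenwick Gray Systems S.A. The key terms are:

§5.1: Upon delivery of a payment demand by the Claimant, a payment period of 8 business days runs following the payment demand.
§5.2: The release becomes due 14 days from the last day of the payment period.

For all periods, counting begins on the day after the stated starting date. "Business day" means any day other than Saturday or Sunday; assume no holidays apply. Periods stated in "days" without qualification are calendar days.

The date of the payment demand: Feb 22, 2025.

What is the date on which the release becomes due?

Mar 19, 2025

From Saturday, Feb 22, 2025, 8 business days (Feb 24, Feb 25, Feb 26, Feb 27, Feb 28, Mar 3, Mar 4, Mar 5, skipping weekends) brings us to Wednesday, Mar 5, 2025, which is the last day of the payment period.
Adding 14 calendar days to Mar 5, 2025 gives Mar 19, 2025, which is the date on which the release becomes due.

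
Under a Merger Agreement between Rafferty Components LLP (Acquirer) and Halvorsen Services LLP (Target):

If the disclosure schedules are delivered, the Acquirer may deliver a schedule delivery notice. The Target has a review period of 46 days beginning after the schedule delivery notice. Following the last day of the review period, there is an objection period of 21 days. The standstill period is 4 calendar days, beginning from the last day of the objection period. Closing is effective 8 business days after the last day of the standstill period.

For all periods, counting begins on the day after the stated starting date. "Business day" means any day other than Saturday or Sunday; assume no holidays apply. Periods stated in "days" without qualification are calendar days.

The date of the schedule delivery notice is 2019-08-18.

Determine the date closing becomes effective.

The last day of the review period: 2019-08-18 + 46 days = 2019-10-03.
Adding 21 calendar days to 2019-10-03 gives 2019-10-24, which is the last day of the objection period.
The last day of the standstill period: 4 calendar days after 2019-10-24 is 2019-10-28.
From Monday, 2019-10-28, 8 business days (Oct 29, Oct 30, Oct 31, Nov 1, Nov 4, Nov 5, Nov 6, Nov 7, skipping weekends) brings us to Thursday, 2019-11-07, which is the date closing becomes effective.

2019-11-07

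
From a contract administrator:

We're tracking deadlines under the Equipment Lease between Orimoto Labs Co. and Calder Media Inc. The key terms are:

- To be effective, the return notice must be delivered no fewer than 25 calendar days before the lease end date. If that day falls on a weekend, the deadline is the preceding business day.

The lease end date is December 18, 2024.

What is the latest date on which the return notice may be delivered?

December 18, 2024 minus 25 days is November 23, 2024. That is a Saturday, so the deadline moves back to Friday, November 22, 2024.

November 22, 2024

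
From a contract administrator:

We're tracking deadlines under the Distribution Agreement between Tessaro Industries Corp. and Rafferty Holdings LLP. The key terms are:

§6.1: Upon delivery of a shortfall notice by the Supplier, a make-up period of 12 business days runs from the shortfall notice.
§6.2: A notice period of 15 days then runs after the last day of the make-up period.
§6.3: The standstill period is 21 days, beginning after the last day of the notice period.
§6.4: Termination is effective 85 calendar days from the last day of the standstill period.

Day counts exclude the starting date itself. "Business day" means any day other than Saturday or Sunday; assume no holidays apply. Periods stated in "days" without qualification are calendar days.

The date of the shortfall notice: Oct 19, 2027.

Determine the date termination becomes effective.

Mar 4, 2028

From Tuesday, Oct 19, 2027, 12 business days (Oct 20, Oct 21, Oct 22, Oct 25, …, Nov 2, Nov 3, Nov 4, skipping weekends) brings us to Thursday, Nov 4, 2027, which is the last day of the make-up period.
The last day of the notice period: Nov 4, 2027 + 15 days = Nov 19, 2027.
Adding 21 calendar days to Nov 19, 2027 gives Dec 10, 2027, which is the last day of the standstill period.
The date termination becomes effective: 85 calendar days after Dec 10, 2027 is Mar 4, 2028.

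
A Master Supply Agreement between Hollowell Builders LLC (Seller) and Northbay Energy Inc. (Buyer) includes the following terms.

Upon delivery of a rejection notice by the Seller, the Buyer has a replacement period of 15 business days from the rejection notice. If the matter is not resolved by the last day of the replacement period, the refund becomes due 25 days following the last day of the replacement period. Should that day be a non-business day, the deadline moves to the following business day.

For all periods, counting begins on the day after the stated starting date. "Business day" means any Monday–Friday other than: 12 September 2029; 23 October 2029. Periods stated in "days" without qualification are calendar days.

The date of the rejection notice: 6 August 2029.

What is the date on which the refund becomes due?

From Monday, 6 August 2029, 15 business days (Aug 7, Aug 8, Aug 9, Aug 10, …, Aug 23, Aug 24, Aug 27, skipping weekends) brings us to Monday, 27 August 2029, which is the last day of the replacement period.
The date on which the refund becomes due: 27 August 2029 + 25 days = 21 September 2029. 21 September 2029 is a Friday and is not a listed holiday, so no roll-forward applies.

21 September 2029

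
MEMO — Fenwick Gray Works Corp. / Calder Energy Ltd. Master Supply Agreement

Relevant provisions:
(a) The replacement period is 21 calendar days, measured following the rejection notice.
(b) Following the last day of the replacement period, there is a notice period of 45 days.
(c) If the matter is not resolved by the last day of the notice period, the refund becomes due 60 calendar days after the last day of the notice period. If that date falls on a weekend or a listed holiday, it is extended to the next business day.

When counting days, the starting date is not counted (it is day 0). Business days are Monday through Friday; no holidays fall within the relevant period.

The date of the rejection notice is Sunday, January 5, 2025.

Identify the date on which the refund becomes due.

The last day of the replacement period: January 5, 2025 + 21 days = January 26, 2025.
Adding 45 calendar days to January 26, 2025 gives March 12, 2025, which is the last day of the notice period.
Adding 60 calendar days to March 12, 2025 gives May 11, 2025, which is the date on which the refund becomes due. That falls on a Sunday, so it rolls to the next business day, Monday, May 12, 2025.

May 12, 2025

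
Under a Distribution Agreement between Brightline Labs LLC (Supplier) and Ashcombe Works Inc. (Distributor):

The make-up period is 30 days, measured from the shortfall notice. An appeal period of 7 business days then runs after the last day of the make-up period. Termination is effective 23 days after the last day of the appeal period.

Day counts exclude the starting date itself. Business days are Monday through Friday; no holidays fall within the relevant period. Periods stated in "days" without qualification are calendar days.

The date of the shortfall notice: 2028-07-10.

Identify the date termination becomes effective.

2028-09-10

Adding 30 calendar days to 2028-07-10 gives 2028-08-09, which is the last day of the make-up period.
The last day of the appeal period: 7 business days after Wednesday, 2028-08-09, skipping weekends — Aug 10, Aug 11, Aug 14, Aug 15, Aug 16, Aug 17, Aug 18 — lands on Friday, 2028-08-18.
The date termination becomes effective: 2028-08-18 + 23 days = 2028-09-10.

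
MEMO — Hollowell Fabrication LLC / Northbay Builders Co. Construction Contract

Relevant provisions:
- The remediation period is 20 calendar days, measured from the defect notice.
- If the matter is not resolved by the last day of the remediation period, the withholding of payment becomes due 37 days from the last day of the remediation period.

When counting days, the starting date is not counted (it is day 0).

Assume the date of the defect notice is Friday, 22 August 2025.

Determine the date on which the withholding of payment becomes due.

18 October 2025

The last day of the remediation period: 22 August 2025 + 20 days = 11 September 2025.
Adding 37 calendar days to 11 September 2025 gives 18 October 2025, which is the date on which the withholding of payment becomes due.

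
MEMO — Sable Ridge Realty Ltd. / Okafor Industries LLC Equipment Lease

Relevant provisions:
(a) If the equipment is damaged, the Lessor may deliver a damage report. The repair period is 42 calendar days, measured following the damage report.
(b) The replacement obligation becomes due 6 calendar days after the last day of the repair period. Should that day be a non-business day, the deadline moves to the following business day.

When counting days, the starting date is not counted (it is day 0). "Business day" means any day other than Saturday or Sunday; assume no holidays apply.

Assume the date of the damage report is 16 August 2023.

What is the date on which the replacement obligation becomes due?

Adding 42 calendar days to 16 August 2023 gives 27 September 2023, which is the last day of the repair period.
The date on which the replacement obligation becomes due: 6 calendar days after 27 September 2023 is 3 October 2023. 3 October 2023 is a Tuesday, so no roll-forward applies.

3 October 2023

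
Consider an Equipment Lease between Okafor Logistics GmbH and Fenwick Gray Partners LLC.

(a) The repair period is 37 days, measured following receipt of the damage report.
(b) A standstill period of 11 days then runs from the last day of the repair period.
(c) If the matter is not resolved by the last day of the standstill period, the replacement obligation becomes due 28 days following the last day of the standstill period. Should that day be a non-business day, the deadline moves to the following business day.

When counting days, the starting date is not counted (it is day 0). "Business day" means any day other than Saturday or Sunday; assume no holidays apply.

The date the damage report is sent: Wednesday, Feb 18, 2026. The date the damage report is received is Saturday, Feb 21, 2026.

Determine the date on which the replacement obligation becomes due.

May 8, 2026

Adding 37 calendar days to Feb 21, 2026 gives Mar 30, 2026, which is the last day of the repair period.
Adding 11 calendar days to Mar 30, 2026 gives Apr 10, 2026, which is the last day of the standstill period.
Adding 28 calendar days to Apr 10, 2026 gives May 8, 2026, which is the date on which the replacement obligation becomes due. May 8, 2026 is a Friday, so no roll-forward applies.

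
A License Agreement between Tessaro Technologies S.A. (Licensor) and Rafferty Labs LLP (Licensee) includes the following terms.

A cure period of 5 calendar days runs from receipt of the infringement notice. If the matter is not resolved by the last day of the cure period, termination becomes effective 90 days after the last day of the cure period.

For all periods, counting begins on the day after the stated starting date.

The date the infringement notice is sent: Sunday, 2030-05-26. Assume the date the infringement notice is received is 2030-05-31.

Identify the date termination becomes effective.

The last day of the cure period: 2030-05-31 + 5 days = 2030-06-05.
The date termination becomes effective: 90 calendar days after 2030-06-05 is 2030-09-03.

2030-09-03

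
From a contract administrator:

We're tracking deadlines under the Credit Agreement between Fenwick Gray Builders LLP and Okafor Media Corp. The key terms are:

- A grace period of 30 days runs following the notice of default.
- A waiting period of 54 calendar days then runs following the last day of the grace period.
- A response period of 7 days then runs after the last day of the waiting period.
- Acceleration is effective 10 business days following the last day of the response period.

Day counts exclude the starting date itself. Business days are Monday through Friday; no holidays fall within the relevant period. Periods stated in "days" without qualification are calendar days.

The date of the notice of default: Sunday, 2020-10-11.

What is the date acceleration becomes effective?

2021-01-22

Adding 30 calendar days to 2020-10-11 gives 2020-11-10, which is the last day of the grace period.
Adding 54 calendar days to 2020-11-10 gives 2021-01-03, which is the last day of the waiting period.
The last day of the response period: 2021-01-03 + 7 days = 2021-01-10.
The date acceleration becomes effective: 10 business days after Sunday, 2021-01-10, skipping weekends — Jan 11, Jan 12, Jan 13, Jan 14, Jan 15, Jan 18, Jan 19, Jan 20, Jan 21, Jan 22 — lands on Friday, 2021-01-22.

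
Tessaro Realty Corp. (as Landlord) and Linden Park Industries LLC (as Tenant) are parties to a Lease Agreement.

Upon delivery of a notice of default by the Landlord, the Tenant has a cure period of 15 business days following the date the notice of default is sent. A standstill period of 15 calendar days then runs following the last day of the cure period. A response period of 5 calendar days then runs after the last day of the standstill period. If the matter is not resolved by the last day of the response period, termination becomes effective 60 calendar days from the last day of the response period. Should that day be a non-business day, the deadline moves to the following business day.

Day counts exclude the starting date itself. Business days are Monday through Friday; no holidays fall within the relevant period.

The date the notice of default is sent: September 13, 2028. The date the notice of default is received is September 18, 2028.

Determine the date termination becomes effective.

From Wednesday, September 13, 2028, 15 business days (Sep 14, Sep 15, Sep 18, Sep 19, …, Oct 2, Oct 3, Oct 4, skipping weekends) brings us to Wednesday, October 4, 2028, which is the last day of the cure period.
Adding 15 calendar days to October 4, 2028 gives October 19, 2028, which is the last day of the standstill period.
The last day of the response period: 5 calendar days after October 19, 2028 is October 24, 2028.
The date termination becomes effective: 60 calendar days after October 24, 2028 is December 23, 2028. That falls on a Saturday, so it rolls to the next business day, Monday, December 25, 2028.

December 25, 2028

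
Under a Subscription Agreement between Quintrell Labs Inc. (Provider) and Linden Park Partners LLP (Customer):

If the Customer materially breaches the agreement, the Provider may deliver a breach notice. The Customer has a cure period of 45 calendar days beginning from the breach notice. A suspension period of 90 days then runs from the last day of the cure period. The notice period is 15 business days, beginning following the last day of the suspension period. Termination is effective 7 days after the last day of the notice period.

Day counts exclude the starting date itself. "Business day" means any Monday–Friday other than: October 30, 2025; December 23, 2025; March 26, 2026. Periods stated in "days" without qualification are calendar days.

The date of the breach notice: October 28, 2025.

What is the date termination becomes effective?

April 10, 2026

The last day of the cure period: 45 calendar days after October 28, 2025 is December 12, 2025.
Adding 90 calendar days to December 12, 2025 gives March 12, 2026, which is the last day of the suspension period.
The last day of the notice period: counting 15 business days from Thursday, March 12, 2026 (Mar 13, Mar 16, Mar 17, Mar 18, …, Apr 1, Apr 2, Apr 3, skipping weekends and the listed holiday on Mar 26) reaches Friday, April 3, 2026.
The date termination becomes effective: April 3, 2026 + 7 days = April 10, 2026.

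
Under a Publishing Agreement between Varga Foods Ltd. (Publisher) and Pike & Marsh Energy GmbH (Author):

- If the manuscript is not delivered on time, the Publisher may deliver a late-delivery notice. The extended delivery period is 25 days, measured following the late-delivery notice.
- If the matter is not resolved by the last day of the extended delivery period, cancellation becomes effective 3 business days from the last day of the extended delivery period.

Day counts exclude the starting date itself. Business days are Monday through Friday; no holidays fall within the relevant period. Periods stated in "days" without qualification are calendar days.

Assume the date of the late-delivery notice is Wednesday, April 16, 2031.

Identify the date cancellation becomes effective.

May 14, 2031

The last day of the extended delivery period: April 16, 2031 + 25 days = May 11, 2031.
From Sunday, May 11, 2031, 3 business days (May 12, May 13, May 14, skipping weekends) brings us to Wednesday, May 14, 2031, which is the date cancellation becomes effective.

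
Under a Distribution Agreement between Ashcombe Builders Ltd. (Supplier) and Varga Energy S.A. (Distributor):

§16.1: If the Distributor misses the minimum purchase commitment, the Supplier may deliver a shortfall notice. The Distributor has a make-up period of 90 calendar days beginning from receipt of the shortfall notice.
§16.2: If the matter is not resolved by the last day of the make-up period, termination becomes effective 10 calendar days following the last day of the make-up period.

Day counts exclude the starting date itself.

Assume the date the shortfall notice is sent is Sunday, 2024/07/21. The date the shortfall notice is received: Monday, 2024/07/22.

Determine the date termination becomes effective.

The last day of the make-up period: 2024/07/22 + 90 days = 2024/10/20.
Adding 10 calendar days to 2024/10/20 gives 2024/10/30, which is the date termination becomes effective.

2024/10/30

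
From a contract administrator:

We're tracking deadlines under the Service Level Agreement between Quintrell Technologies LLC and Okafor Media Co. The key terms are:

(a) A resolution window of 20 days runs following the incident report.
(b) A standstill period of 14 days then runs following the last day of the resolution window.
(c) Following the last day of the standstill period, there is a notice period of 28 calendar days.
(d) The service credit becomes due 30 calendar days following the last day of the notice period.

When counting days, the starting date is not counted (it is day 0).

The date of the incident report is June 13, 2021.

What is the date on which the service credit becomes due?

Adding 20 calendar days to June 13, 2021 gives July 3, 2021, which is the last day of the resolution window.
The last day of the standstill period: 14 calendar days after July 3, 2021 is July 17, 2021.
The last day of the notice period: 28 calendar days after July 17, 2021 is August 14, 2021.
The date on which the service credit becomes due: August 14, 2021 + 30 days = September 13, 2021.

September 13, 2021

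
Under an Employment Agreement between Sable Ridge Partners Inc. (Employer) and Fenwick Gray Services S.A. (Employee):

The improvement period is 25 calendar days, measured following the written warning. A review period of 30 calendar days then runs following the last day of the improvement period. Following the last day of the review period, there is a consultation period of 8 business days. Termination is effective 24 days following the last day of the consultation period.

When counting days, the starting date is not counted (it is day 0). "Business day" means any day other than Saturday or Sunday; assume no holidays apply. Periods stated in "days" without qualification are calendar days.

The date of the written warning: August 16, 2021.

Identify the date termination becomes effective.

The last day of the improvement period: August 16, 2021 + 25 days = September 10, 2021.
The last day of the review period: September 10, 2021 + 30 days = October 10, 2021.
From Sunday, October 10, 2021, 8 business days (Oct 11, Oct 12, Oct 13, Oct 14, Oct 15, Oct 18, Oct 19, Oct 20, skipping weekends) brings us to Wednesday, October 20, 2021, which is the last day of the consultation period.
Adding 24 calendar days to October 20, 2021 gives November 13, 2021, which is the date termination becomes effective.

November 13, 2021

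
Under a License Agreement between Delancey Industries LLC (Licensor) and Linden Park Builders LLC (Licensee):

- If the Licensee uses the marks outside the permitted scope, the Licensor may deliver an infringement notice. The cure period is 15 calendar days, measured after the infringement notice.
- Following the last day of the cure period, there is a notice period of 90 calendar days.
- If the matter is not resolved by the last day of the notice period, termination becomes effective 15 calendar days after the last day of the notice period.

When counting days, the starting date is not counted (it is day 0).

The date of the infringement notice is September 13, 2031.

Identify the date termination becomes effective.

The last day of the cure period: 15 calendar days after September 13, 2031 is September 28, 2031.
The last day of the notice period: 90 calendar days after September 28, 2031 is December 27, 2031.
The date termination becomes effective: 15 calendar days after December 27, 2031 is January 11, 2032.

January 11, 2032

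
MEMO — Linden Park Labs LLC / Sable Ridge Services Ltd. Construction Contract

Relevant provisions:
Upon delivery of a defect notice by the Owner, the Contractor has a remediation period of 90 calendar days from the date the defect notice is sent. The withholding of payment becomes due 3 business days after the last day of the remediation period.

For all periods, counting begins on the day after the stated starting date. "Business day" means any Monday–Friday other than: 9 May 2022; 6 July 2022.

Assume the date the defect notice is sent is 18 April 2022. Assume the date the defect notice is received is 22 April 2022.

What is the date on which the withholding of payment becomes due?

20 July 2022

The last day of the remediation period: 18 April 2022 + 90 days = 17 July 2022.
From Sunday, 17 July 2022, 3 business days (Jul 18, Jul 19, Jul 20, skipping weekends) brings us to Wednesday, 20 July 2022, which is the date on which the withholding of payment becomes due.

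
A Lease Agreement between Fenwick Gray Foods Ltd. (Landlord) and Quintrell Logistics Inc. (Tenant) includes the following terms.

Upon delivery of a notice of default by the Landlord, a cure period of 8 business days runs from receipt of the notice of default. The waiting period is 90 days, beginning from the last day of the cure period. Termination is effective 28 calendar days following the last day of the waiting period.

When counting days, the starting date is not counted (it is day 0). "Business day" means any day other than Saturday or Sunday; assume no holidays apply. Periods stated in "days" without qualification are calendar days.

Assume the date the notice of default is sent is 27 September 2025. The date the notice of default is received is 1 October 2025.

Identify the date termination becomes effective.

8 February 2026

The last day of the cure period: counting 8 business days from Wednesday, 1 October 2025 (Oct 2, Oct 3, Oct 6, Oct 7, Oct 8, Oct 9, Oct 10, Oct 13, skipping weekends) reaches Monday, 13 October 2025.
The last day of the waiting period: 90 calendar days after 13 October 2025 is 11 January 2026.
The date termination becomes effective: 11 January 2026 + 28 days = 8 February 2026.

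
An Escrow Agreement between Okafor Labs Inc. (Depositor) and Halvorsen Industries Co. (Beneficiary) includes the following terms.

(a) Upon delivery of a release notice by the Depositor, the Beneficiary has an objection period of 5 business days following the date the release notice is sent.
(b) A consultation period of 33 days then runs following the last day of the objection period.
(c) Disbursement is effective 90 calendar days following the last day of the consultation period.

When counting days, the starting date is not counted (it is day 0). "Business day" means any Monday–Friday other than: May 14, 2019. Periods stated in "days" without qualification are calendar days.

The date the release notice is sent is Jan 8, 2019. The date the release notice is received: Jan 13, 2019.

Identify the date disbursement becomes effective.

From Tuesday, Jan 8, 2019, 5 business days (Jan 9, Jan 10, Jan 11, Jan 14, Jan 15, skipping weekends) brings us to Tuesday, Jan 15, 2019, which is the last day of the objection period.
The last day of the consultation period: Jan 15, 2019 + 33 days = Feb 17, 2019.
The date disbursement becomes effective: Feb 17, 2019 + 90 days = May 18, 2019.

May 18, 2019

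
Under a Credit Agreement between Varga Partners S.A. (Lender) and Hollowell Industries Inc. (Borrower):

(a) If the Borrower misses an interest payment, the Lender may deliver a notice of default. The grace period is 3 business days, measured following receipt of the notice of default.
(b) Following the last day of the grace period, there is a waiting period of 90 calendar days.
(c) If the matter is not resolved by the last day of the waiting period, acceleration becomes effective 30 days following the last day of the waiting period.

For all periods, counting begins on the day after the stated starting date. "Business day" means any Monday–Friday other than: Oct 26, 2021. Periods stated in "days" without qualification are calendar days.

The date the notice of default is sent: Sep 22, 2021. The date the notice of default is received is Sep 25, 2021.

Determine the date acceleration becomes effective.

Jan 27, 2022

The last day of the grace period: counting 3 business days from Saturday, Sep 25, 2021 (Sep 27, Sep 28, Sep 29, skipping weekends) reaches Wednesday, Sep 29, 2021.
The last day of the waiting period: Sep 29, 2021 + 90 days = Dec 28, 2021.
Adding 30 calendar days to Dec 28, 2021 gives Jan 27, 2022, which is the date acceleration becomes effective.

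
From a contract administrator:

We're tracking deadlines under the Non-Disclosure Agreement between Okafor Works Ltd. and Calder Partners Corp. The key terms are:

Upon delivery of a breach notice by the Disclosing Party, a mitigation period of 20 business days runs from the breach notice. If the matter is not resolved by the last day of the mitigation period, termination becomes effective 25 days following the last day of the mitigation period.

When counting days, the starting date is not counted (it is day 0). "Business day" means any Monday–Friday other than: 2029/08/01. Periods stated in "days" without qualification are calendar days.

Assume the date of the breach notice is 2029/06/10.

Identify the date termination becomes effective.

2029/07/31

The last day of the mitigation period: 20 business days after Sunday, 2029/06/10, skipping weekends — Jun 11, Jun 12, Jun 13, Jun 14, …, Jul 4, Jul 5, Jul 6 — lands on Friday, 2029/07/06.
The date termination becomes effective: 25 calendar days after 2029/07/06 is 2029/07/31.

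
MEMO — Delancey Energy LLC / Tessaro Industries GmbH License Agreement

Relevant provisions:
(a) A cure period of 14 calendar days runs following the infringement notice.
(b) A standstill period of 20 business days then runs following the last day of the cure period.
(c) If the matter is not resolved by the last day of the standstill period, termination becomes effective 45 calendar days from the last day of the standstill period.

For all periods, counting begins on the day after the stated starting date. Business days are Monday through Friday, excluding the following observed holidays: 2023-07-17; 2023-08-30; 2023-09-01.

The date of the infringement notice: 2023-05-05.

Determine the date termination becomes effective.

2023-07-31

The last day of the cure period: 14 calendar days after 2023-05-05 is 2023-05-19.
The last day of the standstill period: 20 business days after Friday, 2023-05-19, skipping weekends — May 22, May 23, May 24, May 25, …, Jun 14, Jun 15, Jun 16 — lands on Friday, 2023-06-16.
The date termination becomes effective: 45 calendar days after 2023-06-16 is 2023-07-31.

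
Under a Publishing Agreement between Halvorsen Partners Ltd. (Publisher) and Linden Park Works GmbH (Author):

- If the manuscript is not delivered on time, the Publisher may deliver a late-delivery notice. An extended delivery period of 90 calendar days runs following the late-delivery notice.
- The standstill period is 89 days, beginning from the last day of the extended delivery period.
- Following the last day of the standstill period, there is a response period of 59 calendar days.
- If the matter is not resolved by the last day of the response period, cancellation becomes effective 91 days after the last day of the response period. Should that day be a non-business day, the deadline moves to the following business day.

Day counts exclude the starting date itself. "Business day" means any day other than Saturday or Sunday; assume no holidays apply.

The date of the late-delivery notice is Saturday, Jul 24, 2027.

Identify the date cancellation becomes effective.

Jun 19, 2028

The last day of the extended delivery period: 90 calendar days after Jul 24, 2027 is Oct 22, 2027.
The last day of the standstill period: 89 calendar days after Oct 22, 2027 is Jan 19, 2028.
The last day of the response period: 59 calendar days after Jan 19, 2028 is Mar 18, 2028.
The date cancellation becomes effective: Mar 18, 2028 + 91 days = Jun 17, 2028. That falls on a Saturday, so it rolls to the next business day, Monday, Jun 19, 2028.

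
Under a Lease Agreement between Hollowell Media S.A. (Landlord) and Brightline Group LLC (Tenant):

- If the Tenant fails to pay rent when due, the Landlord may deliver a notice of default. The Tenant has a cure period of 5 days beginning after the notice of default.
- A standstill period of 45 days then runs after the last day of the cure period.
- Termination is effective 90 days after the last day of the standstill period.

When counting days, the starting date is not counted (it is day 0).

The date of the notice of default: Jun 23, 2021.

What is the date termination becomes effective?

Adding 5 calendar days to Jun 23, 2021 gives Jun 28, 2021, which is the last day of the cure period.
The last day of the standstill period: Jun 28, 2021 + 45 days = Aug 12, 2021.
The date termination becomes effective: 90 calendar days after Aug 12, 2021 is Nov 10, 2021.

Nov 10, 2021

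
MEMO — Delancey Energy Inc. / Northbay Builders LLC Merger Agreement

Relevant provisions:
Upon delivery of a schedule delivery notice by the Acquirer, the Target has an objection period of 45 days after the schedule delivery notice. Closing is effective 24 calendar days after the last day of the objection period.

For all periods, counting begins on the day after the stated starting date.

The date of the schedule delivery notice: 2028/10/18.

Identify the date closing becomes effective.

2028/12/26

Adding 45 calendar days to 2028/10/18 gives 2028/12/02, which is the last day of the objection period.
The date closing becomes effective: 2028/12/02 + 24 days = 2028/12/26.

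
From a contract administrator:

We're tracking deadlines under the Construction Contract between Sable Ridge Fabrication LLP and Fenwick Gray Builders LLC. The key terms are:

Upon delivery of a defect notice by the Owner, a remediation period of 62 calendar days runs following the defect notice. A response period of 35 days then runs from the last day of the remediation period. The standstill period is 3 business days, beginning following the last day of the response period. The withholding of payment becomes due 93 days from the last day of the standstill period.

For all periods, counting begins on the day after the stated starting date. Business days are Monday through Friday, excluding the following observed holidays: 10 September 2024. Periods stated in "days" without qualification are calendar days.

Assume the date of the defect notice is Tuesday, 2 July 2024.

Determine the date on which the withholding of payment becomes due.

The last day of the remediation period: 62 calendar days after 2 July 2024 is 2 September 2024.
The last day of the response period: 35 calendar days after 2 September 2024 is 7 October 2024.
From Monday, 7 October 2024, 3 business days (Oct 8, Oct 9, Oct 10, skipping weekends) brings us to Thursday, 10 October 2024, which is the last day of the standstill period.
Adding 93 calendar days to 10 October 2024 gives 11 January 2025, which is the date on which the withholding of payment becomes due.

11 January 2025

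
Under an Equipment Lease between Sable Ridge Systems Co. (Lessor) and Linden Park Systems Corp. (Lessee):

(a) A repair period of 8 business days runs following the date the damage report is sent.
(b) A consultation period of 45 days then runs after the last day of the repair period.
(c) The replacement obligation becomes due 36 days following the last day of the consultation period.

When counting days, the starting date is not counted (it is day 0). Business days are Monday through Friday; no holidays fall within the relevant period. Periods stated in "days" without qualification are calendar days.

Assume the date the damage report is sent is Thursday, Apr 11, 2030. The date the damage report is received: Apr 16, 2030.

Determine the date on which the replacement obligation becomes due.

Jul 13, 2030

From Thursday, Apr 11, 2030, 8 business days (Apr 12, Apr 15, Apr 16, Apr 17, Apr 18, Apr 19, Apr 22, Apr 23, skipping weekends) brings us to Tuesday, Apr 23, 2030, which is the last day of the repair period.
The last day of the consultation period: Apr 23, 2030 + 45 days = Jun 7, 2030.
The date on which the replacement obligation becomes due: Jun 7, 2030 + 36 days = Jul 13, 2030.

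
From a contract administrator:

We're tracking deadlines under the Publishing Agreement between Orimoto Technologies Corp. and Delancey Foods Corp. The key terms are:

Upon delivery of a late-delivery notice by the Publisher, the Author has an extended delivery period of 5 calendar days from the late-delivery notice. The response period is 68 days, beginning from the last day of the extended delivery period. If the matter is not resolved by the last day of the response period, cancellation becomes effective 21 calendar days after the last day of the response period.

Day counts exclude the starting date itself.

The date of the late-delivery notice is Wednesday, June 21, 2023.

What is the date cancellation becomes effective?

The last day of the extended delivery period: 5 calendar days after June 21, 2023 is June 26, 2023.
Adding 68 calendar days to June 26, 2023 gives September 2, 2023, which is the last day of the response period.
The date cancellation becomes effective: September 2, 2023 + 21 days = September 23, 2023.

September 23, 2023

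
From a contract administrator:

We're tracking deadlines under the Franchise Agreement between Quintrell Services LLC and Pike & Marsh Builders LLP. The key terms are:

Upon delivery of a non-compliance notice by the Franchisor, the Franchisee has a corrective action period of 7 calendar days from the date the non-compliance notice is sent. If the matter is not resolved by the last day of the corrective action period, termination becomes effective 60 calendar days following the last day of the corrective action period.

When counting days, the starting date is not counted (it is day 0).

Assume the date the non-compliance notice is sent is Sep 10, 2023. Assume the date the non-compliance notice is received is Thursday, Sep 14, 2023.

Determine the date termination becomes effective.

Nov 16, 2023

Adding 7 calendar days to Sep 10, 2023 gives Sep 17, 2023, which is the last day of the corrective action period.
Adding 60 calendar days to Sep 17, 2023 gives Nov 16, 2023, which is the date termination becomes effective.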